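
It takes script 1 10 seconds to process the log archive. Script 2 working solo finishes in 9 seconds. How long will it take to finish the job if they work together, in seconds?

90/19 seconds

Combined rate: 1/10 + 1/9 = (9 + 10)/90 = 19/90 per second.
Time = 1 ÷ (19/90) = 90/19 seconds.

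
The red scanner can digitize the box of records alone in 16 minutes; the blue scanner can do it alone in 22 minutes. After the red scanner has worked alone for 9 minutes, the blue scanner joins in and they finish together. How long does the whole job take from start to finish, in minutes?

In 9 minutes the red scanner does 9/16 of the job, leaving 7/16.
The red scanner and the blue scanner together work at 19/176 per minute, so finishing takes 7/16 ÷ 19/176 = 77/19 minutes.
Total time = 9 + 77/19 = 248/19 minutes.

248/19 minutes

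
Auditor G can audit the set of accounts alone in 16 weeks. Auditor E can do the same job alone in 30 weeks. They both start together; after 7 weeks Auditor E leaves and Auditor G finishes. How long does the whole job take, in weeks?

In the first 7 weeks the combined rate is 23/240, so 161/240 of the job is done, leaving 79/240.
After Auditor E leaves the rate is 1/16 per week; the remaining 79/240 takes 79/15 weeks.
Total = 7 + 79/15 = 184/15 weeks.

184/15 weeks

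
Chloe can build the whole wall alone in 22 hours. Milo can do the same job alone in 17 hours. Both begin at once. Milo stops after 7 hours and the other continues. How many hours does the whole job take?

In the first 7 hours the combined rate is 39/374, so 273/374 of the job is done, leaving 101/374.
After Milo leaves the rate is 1/22 per hour; the remaining 101/374 takes 101/17 hours.
Total = 7 + 101/17 = 220/17 hours.

220/17 hours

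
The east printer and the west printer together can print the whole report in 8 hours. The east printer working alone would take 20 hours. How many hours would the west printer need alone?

Combined rate is 1/8 per hour.
Known contribution: 1/20 per hour.
So the west printer's rate is 1/8 − 1/20 = 3/40, meaning 40/3 hours alone.

40/3 hours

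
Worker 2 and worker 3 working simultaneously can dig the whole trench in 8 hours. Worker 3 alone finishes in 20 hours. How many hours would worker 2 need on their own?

Combined rate is 1/8 per hour.
Known contribution: 1/20 per hour.
So worker 2's rate is 1/8 − 1/20 = 3/40, meaning 40/3 hours alone.

40/3 hours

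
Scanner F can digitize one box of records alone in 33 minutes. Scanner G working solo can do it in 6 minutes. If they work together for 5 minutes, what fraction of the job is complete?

65/66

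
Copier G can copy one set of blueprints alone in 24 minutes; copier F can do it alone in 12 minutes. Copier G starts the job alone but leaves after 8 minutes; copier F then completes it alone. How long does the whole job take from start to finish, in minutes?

In 8 minutes copier G does 8/24 = 1/3 of the job, leaving 2/3.
Copier F works at 1/12 per minute, so finishing takes 2/3 ÷ 1/12 = 8 minutes.
Total time = 8 + 8 = 16 minutes.

16 minutes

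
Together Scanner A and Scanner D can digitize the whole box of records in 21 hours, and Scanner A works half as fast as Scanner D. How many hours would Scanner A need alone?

Let Scanner D's rate be r; then Scanner A's rate is (1/2)r, so together (1/2 + 1)r = (3/2)r = 1/21.
Thus r = 2/63 per hour.
Scanner D alone: 63/2 hours; Scanner A alone: 63 hours.

63 hours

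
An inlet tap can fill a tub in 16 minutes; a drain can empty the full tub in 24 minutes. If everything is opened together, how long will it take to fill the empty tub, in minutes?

Net rate = 1/16 − 1/24 = (3 − 2)/48 = 1/48 per minute.
Filling time = 1 ÷ (1/48) = 48 minutes.

48 minutes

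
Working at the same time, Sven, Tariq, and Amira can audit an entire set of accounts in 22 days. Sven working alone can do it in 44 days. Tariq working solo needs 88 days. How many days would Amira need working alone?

Combined rate is 1/22 per day.
Known contribution: 1/44 + 1/88 = (2 + 1)/88 = 3/88 per day.
So Amira's rate is 1/22 − 3/88 = 1/88, meaning 88 days alone.

88 days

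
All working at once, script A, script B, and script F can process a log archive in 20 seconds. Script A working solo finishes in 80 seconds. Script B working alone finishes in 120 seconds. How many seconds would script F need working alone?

Combined rate is 1/20 per second.
Known contribution: 1/80 + 1/120 = (3 + 2)/240 = 5/240 = 1/48 per second.
So script F's rate is 1/20 − 1/48 = 7/240, meaning 240/7 seconds alone.

240/7 seconds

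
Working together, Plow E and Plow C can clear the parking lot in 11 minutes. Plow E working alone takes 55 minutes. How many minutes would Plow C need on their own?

55/4 minutes

Combined rate is 1/11 per minute.
Known contribution: 1/55 per minute.
So Plow C's rate is 1/11 − 1/55 = 4/55, meaning 55/4 minutes alone.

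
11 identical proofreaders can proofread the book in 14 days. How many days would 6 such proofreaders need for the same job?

77/3 days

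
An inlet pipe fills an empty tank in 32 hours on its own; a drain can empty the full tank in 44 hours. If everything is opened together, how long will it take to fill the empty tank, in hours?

352/3 hours

Net rate = 1/32 − 1/44 = (11 − 8)/352 = 3/352 per hour.
Filling time = 1 ÷ (3/352) = 352/3 hours.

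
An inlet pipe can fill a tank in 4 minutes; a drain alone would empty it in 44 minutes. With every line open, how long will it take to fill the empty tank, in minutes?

22/5 minutes

Net rate = 1/4 − 1/44 = (11 − 1)/44 = 10/44 = 5/22 per minute.
Filling time = 1 ÷ (5/22) = 22/5 minutes.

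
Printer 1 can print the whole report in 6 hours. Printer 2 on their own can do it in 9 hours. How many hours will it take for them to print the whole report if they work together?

With two workers the combined time is the product over the sum: 6·9/(6+9) = 54/15 = 18/5 hours.

18/5 hours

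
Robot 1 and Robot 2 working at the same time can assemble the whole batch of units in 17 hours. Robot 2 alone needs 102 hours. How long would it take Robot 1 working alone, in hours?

Combined rate is 1/17 per hour.
Known contribution: 1/102 per hour.
So Robot 1's rate is 1/17 − 1/102 = 5/102, meaning 102/5 hours alone.

102/5 hours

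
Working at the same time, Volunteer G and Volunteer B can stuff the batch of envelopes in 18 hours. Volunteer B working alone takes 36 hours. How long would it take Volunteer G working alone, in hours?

36 hours

Combined rate is 1/18 per hour.
Known contribution: 1/36 per hour.
So Volunteer G's rate is 1/18 − 1/36 = 1/36, meaning 36 hours alone.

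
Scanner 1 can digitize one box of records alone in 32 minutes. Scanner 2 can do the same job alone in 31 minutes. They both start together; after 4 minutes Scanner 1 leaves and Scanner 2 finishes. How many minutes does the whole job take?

In the first 4 minutes the combined rate is 63/992, so 63/248 of the job is done, leaving 185/248.
After Scanner 1 leaves the rate is 1/31 per minute; the remaining 185/248 takes 185/8 minutes.
Total = 4 + 185/8 = 217/8 minutes.

217/8 minutes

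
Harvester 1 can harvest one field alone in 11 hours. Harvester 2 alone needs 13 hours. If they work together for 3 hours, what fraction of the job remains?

71/143

Combined rate: 1/11 + 1/13 = (13 + 11)/143 = 24/143 per hour.
In 3 hours they complete 3·24/143 = 72/143 of the job.
So 71/143 remains.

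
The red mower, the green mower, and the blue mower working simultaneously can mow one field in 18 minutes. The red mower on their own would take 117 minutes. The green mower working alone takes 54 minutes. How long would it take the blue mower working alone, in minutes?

351/10 minutes

Combined rate is 1/18 per minute.
Known contribution: 1/117 + 1/54 = (6 + 13)/702 = 19/702 per minute.
So the blue mower's rate is 1/18 − 19/702 = 10/351, meaning 351/10 minutes alone.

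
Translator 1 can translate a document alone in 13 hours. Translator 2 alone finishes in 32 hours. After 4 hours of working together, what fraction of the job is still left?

Combined rate: 1/13 + 1/32 = (32 + 13)/416 = 45/416 per hour.
In 4 hours they complete 4·45/416 = 45/104 of the job.
So 59/104 remains.

59/104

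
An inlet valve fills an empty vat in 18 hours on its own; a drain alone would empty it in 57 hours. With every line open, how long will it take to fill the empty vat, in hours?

Net rate = 1/18 − 1/57 = (19 − 6)/342 = 13/342 per hour.
Filling time = 1 ÷ (13/342) = 342/13 hours.

342/13 hours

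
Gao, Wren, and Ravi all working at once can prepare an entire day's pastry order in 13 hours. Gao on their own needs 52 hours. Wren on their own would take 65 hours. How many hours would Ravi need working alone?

260/11 hours

Combined rate is 1/13 per hour.
Known contribution: 1/52 + 1/65 = (5 + 4)/260 = 9/260 per hour.
So Ravi's rate is 1/13 − 9/260 = 11/260, meaning 260/11 hours alone.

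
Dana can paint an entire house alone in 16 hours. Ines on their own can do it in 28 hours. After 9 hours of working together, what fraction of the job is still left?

13/112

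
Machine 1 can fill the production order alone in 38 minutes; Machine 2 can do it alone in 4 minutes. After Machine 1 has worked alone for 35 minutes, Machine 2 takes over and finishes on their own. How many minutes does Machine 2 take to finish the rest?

6/19 minutes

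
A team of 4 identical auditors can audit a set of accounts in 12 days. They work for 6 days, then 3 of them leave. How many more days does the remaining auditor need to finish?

24 days

One auditor does 1/48 of the job per day.
After 6 days with 4 auditors, 1/2 is done (1/2 left).
With 1 auditor the rate is 1/48, so the rest takes 1/2 ÷ 1/48 = 24 days.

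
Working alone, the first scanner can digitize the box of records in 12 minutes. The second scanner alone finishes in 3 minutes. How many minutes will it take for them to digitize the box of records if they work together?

With two workers the combined time is the product over the sum: 12·3/(12+3) = 36/15 = 12/5 minutes.

12/5 minutes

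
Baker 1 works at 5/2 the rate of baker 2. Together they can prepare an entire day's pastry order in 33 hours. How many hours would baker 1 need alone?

231/5 hours

Let baker 2's rate be r; then baker 1's rate is (5/2)r, so together (5/2 + 1)r = (7/2)r = 1/33.
Thus r = 2/231 per hour.
Baker 2 alone: 231/2 hours; baker 1 alone: 231/5 hours.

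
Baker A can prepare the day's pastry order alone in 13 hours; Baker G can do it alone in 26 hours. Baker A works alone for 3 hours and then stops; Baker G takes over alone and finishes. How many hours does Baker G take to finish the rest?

In 3 hours Baker A does 3/13 of the job, leaving 10/13.
Baker G works at 1/26 per hour, so finishing takes 10/13 ÷ 1/26 = 20 hours.

20 hours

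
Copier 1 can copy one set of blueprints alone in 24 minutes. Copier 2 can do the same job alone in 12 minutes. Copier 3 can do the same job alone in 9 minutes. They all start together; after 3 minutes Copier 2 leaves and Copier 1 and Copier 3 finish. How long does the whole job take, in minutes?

In the first 3 minutes the combined rate is 17/72, so 17/24 of the job is done, leaving 7/24.
After Copier 2 leaves the rate is 11/72 per minute; the remaining 7/24 takes 21/11 minutes.
Total = 3 + 21/11 = 54/11 minutes.

54/11 minutes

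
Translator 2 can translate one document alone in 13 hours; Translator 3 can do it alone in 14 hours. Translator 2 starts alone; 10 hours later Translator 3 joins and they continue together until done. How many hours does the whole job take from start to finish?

104/9 hours

In 10 hours Translator 2 does 10/13 of the job, leaving 3/13.
Translator 2 and Translator 3 together work at 27/182 per hour, so finishing takes 3/13 ÷ 27/182 = 14/9 hours.
Total time = 10 + 14/9 = 104/9 hours.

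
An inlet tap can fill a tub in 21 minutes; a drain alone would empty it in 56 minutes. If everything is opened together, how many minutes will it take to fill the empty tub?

168/5 minutes

Net rate = 1/21 − 1/56 = (8 − 3)/168 = 5/168 per minute.
Filling time = 1 ÷ (5/168) = 168/5 minutes.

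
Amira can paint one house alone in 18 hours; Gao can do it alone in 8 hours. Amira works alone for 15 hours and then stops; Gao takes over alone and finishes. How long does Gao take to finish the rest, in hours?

4/3 hours

In 15 hours Amira does 15/18 = 5/6 of the job, leaving 1/6.
Gao works at 1/8 per hour, so finishing takes 1/6 ÷ 1/8 = 4/3 hours.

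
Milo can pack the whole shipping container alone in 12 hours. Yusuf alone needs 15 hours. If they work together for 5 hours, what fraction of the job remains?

1/4

Combined rate: 1/12 + 1/15 = (5 + 4)/60 = 9/60 = 3/20 per hour.
In 5 hours they complete 5·3/20 = 3/4 of the job.
So 1/4 remains.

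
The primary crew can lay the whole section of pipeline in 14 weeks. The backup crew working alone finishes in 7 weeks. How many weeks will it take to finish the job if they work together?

Combined rate: 1/14 + 1/7 = (1 + 2)/14 = 3/14 per week.
Time = 1 ÷ (3/14) = 14/3 weeks.

14/3 weeks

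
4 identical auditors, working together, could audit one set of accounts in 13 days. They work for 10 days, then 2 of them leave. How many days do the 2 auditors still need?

6 days

One auditor does 1/52 of the job per day.
After 10 days with 4 auditors, 10/13 is done (3/13 left).
With 2 auditors the rate is 2/52 = 1/26, so the rest takes 3/13 ÷ 1/26 = 6 days.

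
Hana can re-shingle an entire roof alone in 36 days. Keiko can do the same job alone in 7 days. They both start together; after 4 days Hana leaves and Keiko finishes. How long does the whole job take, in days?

56/9 days

In the first 4 days the combined rate is 43/252, so 43/63 of the job is done, leaving 20/63.
After Hana leaves the rate is 1/7 per day; the remaining 20/63 takes 20/9 days.
Total = 4 + 20/9 = 56/9 days.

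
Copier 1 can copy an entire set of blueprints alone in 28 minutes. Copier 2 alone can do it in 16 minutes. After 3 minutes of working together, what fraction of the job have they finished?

33/112

Combined rate: 1/28 + 1/16 = (4 + 7)/112 = 11/112 per minute.
In 3 minutes they complete 3·11/112 = 33/112 of the job.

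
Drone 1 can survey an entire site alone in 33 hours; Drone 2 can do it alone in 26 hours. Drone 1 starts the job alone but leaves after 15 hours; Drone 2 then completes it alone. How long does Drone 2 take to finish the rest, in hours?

156/11 hours

In 15 hours Drone 1 does 15/33 = 5/11 of the job, leaving 6/11.
Drone 2 works at 1/26 per hour, so finishing takes 6/11 ÷ 1/26 = 156/11 hours.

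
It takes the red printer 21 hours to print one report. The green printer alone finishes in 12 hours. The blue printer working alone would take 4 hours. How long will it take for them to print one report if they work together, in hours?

21/8 hours

Combined rate: 1/21 + 1/12 + 1/4 = (4 + 7 + 21)/84 = 32/84 = 8/21 per hour.
Time = 1 ÷ (8/21) = 21/8 hours.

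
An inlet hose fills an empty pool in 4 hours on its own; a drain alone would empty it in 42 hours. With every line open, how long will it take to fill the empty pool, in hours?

Net rate = 1/4 − 1/42 = (21 − 2)/84 = 19/84 per hour.
Filling time = 1 ÷ (19/84) = 84/19 hours.

84/19 hours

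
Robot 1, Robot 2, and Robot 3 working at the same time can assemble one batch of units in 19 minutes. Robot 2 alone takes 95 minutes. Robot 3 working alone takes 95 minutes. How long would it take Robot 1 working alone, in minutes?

95/3 minutes

Combined rate is 1/19 per minute.
Known contribution: 1/95 + 1/95 = (1 + 1)/95 = 2/95 per minute.
So Robot 1's rate is 1/19 − 2/95 = 3/95, meaning 95/3 minutes alone.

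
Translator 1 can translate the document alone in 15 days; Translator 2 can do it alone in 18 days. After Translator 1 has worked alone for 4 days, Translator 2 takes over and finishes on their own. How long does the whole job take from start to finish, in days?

86/5 days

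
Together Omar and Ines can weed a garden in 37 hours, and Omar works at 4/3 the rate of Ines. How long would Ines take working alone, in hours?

259/3 hours

Let Ines's rate be r; then Omar's rate is (4/3)r, so together (4/3 + 1)r = (7/3)r = 1/37.
Thus r = 3/259 per hour.
Ines alone: 259/3 hours; Omar alone: 259/4 hours.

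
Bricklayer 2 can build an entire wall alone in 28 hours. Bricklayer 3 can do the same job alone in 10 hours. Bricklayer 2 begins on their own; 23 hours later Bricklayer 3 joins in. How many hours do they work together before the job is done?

25/19 hours

In the first 23 hours Bricklayer 2 alone does 23/28 of the job, leaving 5/28.
Once everyone is working, combined rate: 1/28 + 1/10 = (5 + 14)/140 = 19/140 per hour.
Remaining 5/28 at 19/140 per hour takes 25/19 hours.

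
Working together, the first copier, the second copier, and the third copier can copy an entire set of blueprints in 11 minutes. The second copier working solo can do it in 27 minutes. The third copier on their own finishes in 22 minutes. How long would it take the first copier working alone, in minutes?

Combined rate is 1/11 per minute.
Known contribution: 1/27 + 1/22 = (22 + 27)/594 = 49/594 per minute.
So the first copier's rate is 1/11 − 49/594 = 5/594, meaning 594/5 minutes alone.

594/5 minutes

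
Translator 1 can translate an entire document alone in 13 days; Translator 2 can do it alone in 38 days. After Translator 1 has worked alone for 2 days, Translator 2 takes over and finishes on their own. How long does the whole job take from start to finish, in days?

444/13 days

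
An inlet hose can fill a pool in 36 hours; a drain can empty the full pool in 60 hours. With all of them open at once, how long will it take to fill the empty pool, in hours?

Net rate = 1/36 − 1/60 = (5 − 3)/180 = 2/180 = 1/90 per hour.
Filling time = 1 ÷ (1/90) = 90 hours.

90 hours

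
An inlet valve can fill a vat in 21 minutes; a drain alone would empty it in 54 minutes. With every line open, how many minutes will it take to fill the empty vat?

Net rate = 1/21 − 1/54 = (18 − 7)/378 = 11/378 per minute.
Filling time = 1 ÷ (11/378) = 378/11 minutes.

378/11 minutes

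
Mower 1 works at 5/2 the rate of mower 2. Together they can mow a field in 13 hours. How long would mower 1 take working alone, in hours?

Let mower 2's rate be r; then mower 1's rate is (5/2)r, so together (5/2 + 1)r = (7/2)r = 1/13.
Thus r = 2/91 per hour.
Mower 2 alone: 91/2 hours; mower 1 alone: 91/5 hours.

91/5 hours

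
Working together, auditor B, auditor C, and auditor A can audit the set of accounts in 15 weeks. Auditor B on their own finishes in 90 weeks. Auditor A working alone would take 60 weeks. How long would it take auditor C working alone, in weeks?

180/7 weeks

Combined rate is 1/15 per week.
Known contribution: 1/90 + 1/60 = (2 + 3)/180 = 5/180 = 1/36 per week.
So auditor C's rate is 1/15 − 1/36 = 7/180, meaning 180/7 weeks alone.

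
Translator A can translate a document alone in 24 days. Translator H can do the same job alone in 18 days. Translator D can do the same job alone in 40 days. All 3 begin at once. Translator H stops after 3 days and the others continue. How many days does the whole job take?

In the first 3 days the combined rate is 11/90, so 11/30 of the job is done, leaving 19/30.
After Translator H leaves the rate is 1/15 per day; the remaining 19/30 takes 19/2 days.
Total = 3 + 19/2 = 25/2 days.

25/2 days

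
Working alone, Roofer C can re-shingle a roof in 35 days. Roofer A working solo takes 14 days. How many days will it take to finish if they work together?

10 days

Combined rate: 1/35 + 1/14 = (2 + 5)/70 = 7/70 = 1/10 per day.
Time = 1 ÷ (1/10) = 10 days.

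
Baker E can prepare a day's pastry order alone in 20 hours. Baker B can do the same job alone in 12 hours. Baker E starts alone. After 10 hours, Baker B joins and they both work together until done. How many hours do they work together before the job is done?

In the first 10 hours Baker E alone does 10/20 = 1/2 of the job, leaving 1/2.
Once everyone is working, combined rate: 1/20 + 1/12 = (3 + 5)/60 = 8/60 = 2/15 per hour.
Remaining 1/2 at 2/15 per hour takes 15/4 hours.

15/4 hours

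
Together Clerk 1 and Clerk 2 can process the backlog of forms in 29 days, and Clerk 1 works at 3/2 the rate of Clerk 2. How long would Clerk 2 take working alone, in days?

Let Clerk 2's rate be r; then Clerk 1's rate is (3/2)r, so together (3/2 + 1)r = (5/2)r = 1/29.
Thus r = 2/145 per day.
Clerk 2 alone: 145/2 days; Clerk 1 alone: 145/3 days.

145/2 days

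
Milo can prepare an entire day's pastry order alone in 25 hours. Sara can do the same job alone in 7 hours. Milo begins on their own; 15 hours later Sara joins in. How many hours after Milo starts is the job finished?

275/16 hours

In the first 15 hours Milo alone does 15/25 = 3/5 of the job, leaving 2/5.
Once everyone is working, combined rate: 1/25 + 1/7 = (7 + 25)/175 = 32/175 per hour.
Remaining 2/5 at 32/175 per hour takes 35/16 hours.
Total from the start = 15 + 35/16 = 275/16 hours.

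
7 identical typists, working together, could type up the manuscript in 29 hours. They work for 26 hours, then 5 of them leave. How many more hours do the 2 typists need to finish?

One typist does 1/203 of the job per hour.
After 26 hours with 7 typists, 26/29 is done (3/29 left).
With 2 typists the rate is 2/203, so the rest takes 3/29 ÷ 2/203 = 21/2 hours.

21/2 hours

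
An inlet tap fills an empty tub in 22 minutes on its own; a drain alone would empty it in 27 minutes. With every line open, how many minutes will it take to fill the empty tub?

Net rate = 1/22 − 1/27 = (27 − 22)/594 = 5/594 per minute.
Filling time = 1 ÷ (5/594) = 594/5 minutes.

594/5 minutes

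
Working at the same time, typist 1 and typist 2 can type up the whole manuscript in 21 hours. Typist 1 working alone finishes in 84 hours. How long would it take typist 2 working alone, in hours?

Combined rate is 1/21 per hour.
Known contribution: 1/84 per hour.
So typist 2's rate is 1/21 − 1/84 = 1/28, meaning 28 hours alone.

28 hours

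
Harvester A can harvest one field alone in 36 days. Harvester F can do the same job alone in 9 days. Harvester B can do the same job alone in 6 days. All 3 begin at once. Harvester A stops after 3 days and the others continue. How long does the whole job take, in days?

33/10 days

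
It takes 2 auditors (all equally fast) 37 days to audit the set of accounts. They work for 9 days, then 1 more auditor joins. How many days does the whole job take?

83/3 days

One auditor does 1/74 of the job per day.
After 9 days with 2 auditors, 9/37 is done (28/37 left).
With 3 auditors the rate is 3/74, so the rest takes 28/37 ÷ 3/74 = 56/3 days.
Total = 9 + 56/3 = 83/3 days.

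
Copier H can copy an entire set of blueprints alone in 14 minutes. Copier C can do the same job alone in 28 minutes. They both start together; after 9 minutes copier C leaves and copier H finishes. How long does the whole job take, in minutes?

In the first 9 minutes the combined rate is 3/28, so 27/28 of the job is done, leaving 1/28.
After copier C leaves the rate is 1/14 per minute; the remaining 1/28 takes 1/2 minutes.
Total = 9 + 1/2 = 19/2 minutes.

19/2 minutes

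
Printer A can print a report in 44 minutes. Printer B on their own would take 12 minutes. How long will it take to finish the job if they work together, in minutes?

Combined rate: 1/44 + 1/12 = (3 + 11)/132 = 14/132 = 7/66 per minute.
Time = 1 ÷ (7/66) = 66/7 minutes.

66/7 minutes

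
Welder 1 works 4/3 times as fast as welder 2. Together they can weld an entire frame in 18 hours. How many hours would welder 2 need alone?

Let welder 2's rate be r; then welder 1's rate is (4/3)r, so together (4/3 + 1)r = (7/3)r = 1/18.
Thus r = 1/42 per hour.
Welder 2 alone: 42 hours; welder 1 alone: 63/2 hours.

42 hours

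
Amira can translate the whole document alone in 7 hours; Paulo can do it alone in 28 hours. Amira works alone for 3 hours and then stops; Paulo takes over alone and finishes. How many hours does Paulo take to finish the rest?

16 hours

In 3 hours Amira does 3/7 of the job, leaving 4/7.
Paulo works at 1/28 per hour, so finishing takes 4/7 ÷ 1/28 = 16 hours.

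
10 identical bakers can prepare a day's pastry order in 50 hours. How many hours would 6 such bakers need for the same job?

250/3 hours

Total work is 10·50 = 500 baker-hours.
With 6 bakers: 500/6 = 250/3 hours.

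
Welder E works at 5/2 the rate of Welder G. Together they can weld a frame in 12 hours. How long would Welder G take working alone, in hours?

Let Welder G's rate be r; then Welder E's rate is (5/2)r, so together (5/2 + 1)r = (7/2)r = 1/12.
Thus r = 1/42 per hour.
Welder G alone: 42 hours; Welder E alone: 84/5 hours.

42 hours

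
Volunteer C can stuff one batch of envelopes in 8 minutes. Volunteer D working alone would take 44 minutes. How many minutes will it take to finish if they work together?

Combined rate: 1/8 + 1/44 = (11 + 2)/88 = 13/88 per minute.
Time = 1 ÷ (13/88) = 88/13 minutes.

88/13 minutes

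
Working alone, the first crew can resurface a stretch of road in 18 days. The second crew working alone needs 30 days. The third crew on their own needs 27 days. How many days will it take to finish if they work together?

Combined rate: 1/18 + 1/30 + 1/27 = (15 + 9 + 10)/270 = 34/270 = 17/135 per day.
Time = 1 ÷ (17/135) = 135/17 days.

135/17 days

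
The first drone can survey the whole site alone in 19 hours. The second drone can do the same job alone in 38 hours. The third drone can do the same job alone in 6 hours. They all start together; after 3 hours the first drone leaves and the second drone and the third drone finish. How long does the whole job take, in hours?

48/11 hours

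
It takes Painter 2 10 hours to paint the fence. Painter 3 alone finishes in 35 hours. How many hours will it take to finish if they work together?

70/9 hours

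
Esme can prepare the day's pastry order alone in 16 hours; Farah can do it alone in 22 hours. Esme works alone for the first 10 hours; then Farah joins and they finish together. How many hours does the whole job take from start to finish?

256/19 hours

In 10 hours Esme does 10/16 = 5/8 of the job, leaving 3/8.
Esme and Farah together work at 19/176 per hour, so finishing takes 3/8 ÷ 19/176 = 66/19 hours.
Total time = 10 + 66/19 = 256/19 hours.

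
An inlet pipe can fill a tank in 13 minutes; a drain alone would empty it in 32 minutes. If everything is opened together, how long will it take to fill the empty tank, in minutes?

416/19 minutes

Net rate = 1/13 − 1/32 = (32 − 13)/416 = 19/416 per minute.
Filling time = 1 ÷ (19/416) = 416/19 minutes.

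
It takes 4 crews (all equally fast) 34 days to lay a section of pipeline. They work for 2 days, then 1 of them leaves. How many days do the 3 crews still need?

128/3 days

One crew does 1/136 of the job per day.
After 2 days with 4 crews, 1/17 is done (16/17 left).
With 3 crews the rate is 3/136, so the rest takes 16/17 ÷ 3/136 = 128/3 days.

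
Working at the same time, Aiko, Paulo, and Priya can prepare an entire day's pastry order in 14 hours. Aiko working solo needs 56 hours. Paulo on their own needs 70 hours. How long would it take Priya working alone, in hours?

Combined rate is 1/14 per hour.
Known contribution: 1/56 + 1/70 = (5 + 4)/280 = 9/280 per hour.
So Priya's rate is 1/14 − 9/280 = 11/280, meaning 280/11 hours alone.

280/11 hours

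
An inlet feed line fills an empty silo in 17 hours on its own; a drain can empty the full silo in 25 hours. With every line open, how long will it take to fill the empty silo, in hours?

Net rate = 1/17 − 1/25 = (25 − 17)/425 = 8/425 per hour.
Filling time = 1 ÷ (8/425) = 425/8 hours.

425/8 hours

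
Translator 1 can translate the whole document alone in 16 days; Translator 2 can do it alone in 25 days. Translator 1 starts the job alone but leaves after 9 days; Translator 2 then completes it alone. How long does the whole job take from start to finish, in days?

319/16 days

In 9 days Translator 1 does 9/16 of the job, leaving 7/16.
Translator 2 works at 1/25 per day, so finishing takes 7/16 ÷ 1/25 = 175/16 days.
Total time = 9 + 175/16 = 319/16 days.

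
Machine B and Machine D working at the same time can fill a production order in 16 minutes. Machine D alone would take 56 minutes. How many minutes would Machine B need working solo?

Combined rate is 1/16 per minute.
Known contribution: 1/56 per minute.
So Machine B's rate is 1/16 − 1/56 = 5/112, meaning 112/5 minutes alone.

112/5 minutes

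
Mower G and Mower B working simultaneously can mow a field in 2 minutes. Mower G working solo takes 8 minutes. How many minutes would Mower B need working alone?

Combined rate is 1/2 per minute.
Known contribution: 1/8 per minute.
So Mower B's rate is 1/2 − 1/8 = 3/8, meaning 8/3 minutes alone.

8/3 minutes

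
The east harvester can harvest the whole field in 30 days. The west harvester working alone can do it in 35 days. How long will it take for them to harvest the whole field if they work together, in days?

Combined rate: 1/30 + 1/35 = (7 + 6)/210 = 13/210 per day.
Time = 1 ÷ (13/210) = 210/13 days.

210/13 days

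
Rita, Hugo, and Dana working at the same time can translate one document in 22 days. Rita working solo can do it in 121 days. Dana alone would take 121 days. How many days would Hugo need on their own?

242/7 days

Combined rate is 1/22 per day.
Known contribution: 1/121 + 1/121 = (1 + 1)/121 = 2/121 per day.
So Hugo's rate is 1/22 − 2/121 = 7/242, meaning 242/7 days alone.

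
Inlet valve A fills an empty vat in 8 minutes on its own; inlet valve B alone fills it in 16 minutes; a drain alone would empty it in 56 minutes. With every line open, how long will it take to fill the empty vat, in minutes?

Net rate = 1/8 + 1/16 − 1/56 = (14 + 7 − 2)/112 = 19/112 per minute.
Filling time = 1 ÷ (19/112) = 112/19 minutes.

112/19 minutes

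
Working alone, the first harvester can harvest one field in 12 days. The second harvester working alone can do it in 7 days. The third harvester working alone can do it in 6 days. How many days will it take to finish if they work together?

Combined rate: 1/12 + 1/7 + 1/6 = (7 + 12 + 14)/84 = 33/84 = 11/28 per day.
Time = 1 ÷ (11/28) = 28/11 days.

28/11 days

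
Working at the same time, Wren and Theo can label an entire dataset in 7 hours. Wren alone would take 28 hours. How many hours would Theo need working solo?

28/3 hours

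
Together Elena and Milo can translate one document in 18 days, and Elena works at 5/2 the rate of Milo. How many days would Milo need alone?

Let Milo's rate be r; then Elena's rate is (5/2)r, so together (5/2 + 1)r = (7/2)r = 1/18.
Thus r = 1/63 per day.
Milo alone: 63 days; Elena alone: 126/5 days.

63 days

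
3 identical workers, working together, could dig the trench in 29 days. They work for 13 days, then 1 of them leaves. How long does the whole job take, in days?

One worker does 1/87 of the job per day.
After 13 days with 3 workers, 13/29 is done (16/29 left).
With 2 workers the rate is 2/87, so the rest takes 16/29 ÷ 2/87 = 24 days.
Total = 13 + 24 = 37 days.

37 days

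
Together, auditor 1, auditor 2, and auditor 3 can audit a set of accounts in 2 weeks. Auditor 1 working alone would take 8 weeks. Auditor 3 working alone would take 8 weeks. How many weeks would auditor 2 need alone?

Combined rate is 1/2 per week.
Known contribution: 1/8 + 1/8 = (1 + 1)/8 = 2/8 = 1/4 per week.
So auditor 2's rate is 1/2 − 1/4 = 1/4, meaning 4 weeks alone.

4 weeks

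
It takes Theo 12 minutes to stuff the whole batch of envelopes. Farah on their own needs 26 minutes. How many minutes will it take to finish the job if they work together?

With two workers the combined time is the product over the sum: 12·26/(12+26) = 312/38 = 156/19 minutes.

156/19 minutes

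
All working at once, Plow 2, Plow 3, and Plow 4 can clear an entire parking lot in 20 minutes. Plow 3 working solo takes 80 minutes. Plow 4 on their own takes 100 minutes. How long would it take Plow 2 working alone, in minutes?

400/11 minutes

Combined rate is 1/20 per minute.
Known contribution: 1/80 + 1/100 = (5 + 4)/400 = 9/400 per minute.
So Plow 2's rate is 1/20 − 9/400 = 11/400, meaning 400/11 minutes alone.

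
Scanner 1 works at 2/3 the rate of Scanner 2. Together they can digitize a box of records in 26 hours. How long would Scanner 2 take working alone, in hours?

Let Scanner 2's rate be r; then Scanner 1's rate is (2/3)r, so together (2/3 + 1)r = (5/3)r = 1/26.
Thus r = 3/130 per hour.
Scanner 2 alone: 130/3 hours; Scanner 1 alone: 65 hours.

130/3 hours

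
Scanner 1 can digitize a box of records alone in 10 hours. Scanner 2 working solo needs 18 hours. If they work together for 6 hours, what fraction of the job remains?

Combined rate: 1/10 + 1/18 = (9 + 5)/90 = 14/90 = 7/45 per hour.
In 6 hours they complete 6·7/45 = 14/15 of the job.
So 1/15 remains.

1/15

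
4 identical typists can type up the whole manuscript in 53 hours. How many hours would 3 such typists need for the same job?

Total work is 4·53 = 212 typist-hours.
With 3 typists: 212/3 hours.

212/3 hours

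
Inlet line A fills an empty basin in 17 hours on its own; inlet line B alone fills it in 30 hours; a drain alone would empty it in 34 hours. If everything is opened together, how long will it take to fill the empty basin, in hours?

Net rate = 1/17 + 1/30 − 1/34 = (30 + 17 − 15)/510 = 32/510 = 16/255 per hour.
Filling time = 1 ÷ (16/255) = 255/16 hours.

255/16 hours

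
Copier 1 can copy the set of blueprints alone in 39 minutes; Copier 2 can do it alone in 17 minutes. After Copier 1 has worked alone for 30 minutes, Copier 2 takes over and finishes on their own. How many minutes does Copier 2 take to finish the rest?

51/13 minutes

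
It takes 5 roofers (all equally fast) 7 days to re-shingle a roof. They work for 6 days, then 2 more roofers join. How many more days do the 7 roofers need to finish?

One roofer does 1/35 of the job per day.
After 6 days with 5 roofers, 6/7 is done (1/7 left).
With 7 roofers the rate is 7/35 = 1/5, so the rest takes 1/7 ÷ 1/5 = 5/7 days.

5/7 days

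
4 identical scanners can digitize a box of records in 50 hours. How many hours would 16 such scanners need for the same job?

25/2 hours

Total work is 4·50 = 200 scanner-hours.
With 16 scanners: 200/16 = 25/2 hours.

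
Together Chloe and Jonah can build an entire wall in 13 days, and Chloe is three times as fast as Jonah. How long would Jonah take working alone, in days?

Let Jonah's rate be r; then Chloe's rate is 3r, so together (3 + 1)r = 4r = 1/13.
Thus r = 1/52 per day.
Jonah alone: 52 days; Chloe alone: 52/3 days.

52 days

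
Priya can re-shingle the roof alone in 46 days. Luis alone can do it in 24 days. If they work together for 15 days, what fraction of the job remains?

9/184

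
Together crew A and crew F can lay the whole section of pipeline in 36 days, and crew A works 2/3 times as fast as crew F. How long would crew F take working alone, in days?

Let crew F's rate be r; then crew A's rate is (2/3)r, so together (2/3 + 1)r = (5/3)r = 1/36.
Thus r = 1/60 per day.
Crew F alone: 60 days; crew A alone: 90 days.

60 days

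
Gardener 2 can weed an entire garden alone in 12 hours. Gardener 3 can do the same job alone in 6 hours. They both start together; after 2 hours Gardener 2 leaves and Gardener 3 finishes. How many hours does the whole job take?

5 hours

In the first 2 hours the combined rate is 1/4, so 1/2 of the job is done, leaving 1/2.
After Gardener 2 leaves the rate is 1/6 per hour; the remaining 1/2 takes 3 hours.
Total = 2 + 3 = 5 hours.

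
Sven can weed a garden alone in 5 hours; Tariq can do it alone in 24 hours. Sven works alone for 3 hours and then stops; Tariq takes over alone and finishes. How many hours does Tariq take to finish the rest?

48/5 hours

In 3 hours Sven does 3/5 of the job, leaving 2/5.
Tariq works at 1/24 per hour, so finishing takes 2/5 ÷ 1/24 = 48/5 hours.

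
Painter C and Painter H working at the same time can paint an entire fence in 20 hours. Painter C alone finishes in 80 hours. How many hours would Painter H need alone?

80/3 hours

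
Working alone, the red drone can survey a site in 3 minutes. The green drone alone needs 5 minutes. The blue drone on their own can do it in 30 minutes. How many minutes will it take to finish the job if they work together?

30/17 minutes

Combined rate: 1/3 + 1/5 + 1/30 = (10 + 6 + 1)/30 = 17/30 per minute.
Time = 1 ÷ (17/30) = 30/17 minutes.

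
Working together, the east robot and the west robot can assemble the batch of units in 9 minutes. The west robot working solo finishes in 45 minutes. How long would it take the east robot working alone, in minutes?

Combined rate is 1/9 per minute.
Known contribution: 1/45 per minute.
So the east robot's rate is 1/9 − 1/45 = 4/45, meaning 45/4 minutes alone.

45/4 minutes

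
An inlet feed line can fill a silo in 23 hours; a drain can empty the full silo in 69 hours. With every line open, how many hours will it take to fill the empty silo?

Net rate = 1/23 − 1/69 = (3 − 1)/69 = 2/69 per hour.
Filling time = 1 ÷ (2/69) = 69/2 hours.

69/2 hours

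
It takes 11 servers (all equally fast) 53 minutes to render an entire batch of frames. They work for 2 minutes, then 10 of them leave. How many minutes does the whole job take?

One server does 1/583 of the job per minute.
After 2 minutes with 11 servers, 2/53 is done (51/53 left).
With 1 server the rate is 1/583, so the rest takes 51/53 ÷ 1/583 = 561 minutes.
Total = 2 + 561 = 563 minutes.

563 minutes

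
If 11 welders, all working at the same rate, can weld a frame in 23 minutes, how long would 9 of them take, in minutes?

Total work is 11·23 = 253 welder-minutes.
With 9 welders: 253/9 minutes.

253/9 minutes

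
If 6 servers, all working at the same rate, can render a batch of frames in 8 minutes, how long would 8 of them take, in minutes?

Total work is 6·8 = 48 server-minutes.
With 8 servers: 48/8 = 6 minutes.

6 minutes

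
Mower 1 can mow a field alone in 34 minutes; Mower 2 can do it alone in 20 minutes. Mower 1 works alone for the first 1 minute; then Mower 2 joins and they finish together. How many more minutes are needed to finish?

In 1 minute Mower 1 does 1/34 of the job, leaving 33/34.
Mower 1 and Mower 2 together work at 27/340 per minute, so finishing takes 33/34 ÷ 27/340 = 110/9 minutes.

110/9 minutes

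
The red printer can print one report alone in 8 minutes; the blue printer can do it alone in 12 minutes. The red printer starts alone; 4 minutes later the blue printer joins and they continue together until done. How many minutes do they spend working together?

In 4 minutes the red printer does 4/8 = 1/2 of the job, leaving 1/2.
The red printer and the blue printer together work at 5/24 per minute, so finishing takes 1/2 ÷ 5/24 = 12/5 minutes.

12/5 minutes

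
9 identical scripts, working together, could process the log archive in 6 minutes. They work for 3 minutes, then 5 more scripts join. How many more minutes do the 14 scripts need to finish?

27/14 minutes

One script does 1/54 of the job per minute.
After 3 minutes with 9 scripts, 1/2 is done (1/2 left).
With 14 scripts the rate is 14/54 = 7/27, so the rest takes 1/2 ÷ 7/27 = 27/14 minutes.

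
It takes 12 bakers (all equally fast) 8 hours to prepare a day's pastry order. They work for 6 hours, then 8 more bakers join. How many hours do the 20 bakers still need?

6/5 hours

One baker does 1/96 of the job per hour.
After 6 hours with 12 bakers, 3/4 is done (1/4 left).
With 20 bakers the rate is 20/96 = 5/24, so the rest takes 1/4 ÷ 5/24 = 6/5 hours.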